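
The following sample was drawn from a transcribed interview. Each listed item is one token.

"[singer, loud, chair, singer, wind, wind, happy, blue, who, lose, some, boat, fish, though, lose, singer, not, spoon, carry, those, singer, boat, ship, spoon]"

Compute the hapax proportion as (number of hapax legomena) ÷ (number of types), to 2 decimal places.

0.71

Frequencies: singer:4, wind:2, lose:2, boat:2, spoon:2, loud:1, chair:1, happy:1, blue:1, who:1, some:1, fish:1, though:1, not:1, carry:1, those:1, ship:1
Hapax count = 12; type count = 17.
Ratio = 12 / 17 = 0.71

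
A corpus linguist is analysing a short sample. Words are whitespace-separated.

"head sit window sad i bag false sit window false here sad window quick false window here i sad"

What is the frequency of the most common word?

Frequencies: window:4, sad:3, false:3, sit:2, i:2, here:2, head:1, bag:1, quick:1
Most common: 'window' with frequency 4.

4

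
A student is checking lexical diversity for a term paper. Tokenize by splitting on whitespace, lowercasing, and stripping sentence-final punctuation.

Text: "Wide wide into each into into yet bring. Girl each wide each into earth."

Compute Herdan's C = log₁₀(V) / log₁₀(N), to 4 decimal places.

0.7374

N = 14, V = 7.
log₁₀(V) = 0.845098, log₁₀(N) = 1.146128
C = 0.845098 / 1.146128 = 0.7374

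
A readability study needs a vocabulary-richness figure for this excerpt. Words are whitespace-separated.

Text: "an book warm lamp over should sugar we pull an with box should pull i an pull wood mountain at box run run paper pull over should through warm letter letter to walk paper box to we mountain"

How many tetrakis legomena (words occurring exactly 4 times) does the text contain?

1

Frequencies: pull:4, an:3, should:3, box:3, warm:2, over:2, we:2, mountain:2, run:2, paper:2, letter:2, to:2, book:1, lamp:1, sugar:1, with:1, i:1, wood:1, at:1, through:1, … (1 more, each freq 1)
Words with frequency 4: pull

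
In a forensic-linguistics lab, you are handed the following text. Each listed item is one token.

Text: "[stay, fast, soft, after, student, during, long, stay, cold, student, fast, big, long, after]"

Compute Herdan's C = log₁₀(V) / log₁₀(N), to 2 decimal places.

N = 14, V = 9.
log₁₀(V) = 0.954243, log₁₀(N) = 1.146128
C = 0.954243 / 1.146128 = 0.83

0.83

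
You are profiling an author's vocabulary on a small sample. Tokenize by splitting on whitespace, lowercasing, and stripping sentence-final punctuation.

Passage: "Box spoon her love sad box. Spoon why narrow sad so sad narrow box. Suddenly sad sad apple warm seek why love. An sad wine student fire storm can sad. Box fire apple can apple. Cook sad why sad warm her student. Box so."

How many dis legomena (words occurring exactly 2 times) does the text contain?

Frequencies: sad:9, box:5, why:3, apple:3, spoon:2, her:2, love:2, narrow:2, so:2, warm:2, student:2, fire:2, can:2, suddenly:1, seek:1, an:1, wine:1, storm:1, cook:1
Words with frequency 2: can, fire, her, love, narrow, so, spoon, student, warm

9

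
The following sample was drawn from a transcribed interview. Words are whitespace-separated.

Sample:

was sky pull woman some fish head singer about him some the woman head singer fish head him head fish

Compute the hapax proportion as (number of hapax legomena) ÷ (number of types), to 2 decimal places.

Frequencies: head:4, fish:3, woman:2, some:2, singer:2, him:2, was:1, sky:1, pull:1, about:1, the:1
Hapax count = 5; type count = 11.
Ratio = 5 / 11 = 0.45

0.45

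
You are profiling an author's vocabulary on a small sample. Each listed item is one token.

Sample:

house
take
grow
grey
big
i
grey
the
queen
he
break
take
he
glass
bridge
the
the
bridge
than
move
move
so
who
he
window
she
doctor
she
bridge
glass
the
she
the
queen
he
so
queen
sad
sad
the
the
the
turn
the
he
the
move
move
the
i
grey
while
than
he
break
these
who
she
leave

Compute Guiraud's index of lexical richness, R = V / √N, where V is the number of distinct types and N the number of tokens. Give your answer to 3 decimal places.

N = 59, V = 24.
√N = 7.681146
R = 24 / 7.681146 = 3.125

3.125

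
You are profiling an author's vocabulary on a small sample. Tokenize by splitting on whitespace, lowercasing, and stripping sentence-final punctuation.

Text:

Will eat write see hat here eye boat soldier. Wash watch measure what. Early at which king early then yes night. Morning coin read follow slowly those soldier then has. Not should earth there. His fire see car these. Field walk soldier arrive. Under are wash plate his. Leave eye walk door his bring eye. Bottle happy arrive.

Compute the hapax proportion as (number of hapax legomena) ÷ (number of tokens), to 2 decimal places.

Frequencies: eye:3, soldier:3, his:3, see:2, wash:2, early:2, then:2, walk:2, arrive:2, will:1, eat:1, write:1, hat:1, here:1, boat:1, watch:1, measure:1, what:1, at:1, which:1, … (26 more, each freq 1)
Hapax count = 37; token count = 58.
Ratio = 37 / 58 = 0.64

0.64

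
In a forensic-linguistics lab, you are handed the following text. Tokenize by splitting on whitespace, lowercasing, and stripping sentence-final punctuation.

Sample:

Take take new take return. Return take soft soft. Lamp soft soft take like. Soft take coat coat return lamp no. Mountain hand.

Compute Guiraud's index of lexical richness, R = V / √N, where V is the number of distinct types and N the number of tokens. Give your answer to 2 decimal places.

2.09

N = 23, V = 10.
√N = 4.795832
R = 10 / 4.795832 = 2.09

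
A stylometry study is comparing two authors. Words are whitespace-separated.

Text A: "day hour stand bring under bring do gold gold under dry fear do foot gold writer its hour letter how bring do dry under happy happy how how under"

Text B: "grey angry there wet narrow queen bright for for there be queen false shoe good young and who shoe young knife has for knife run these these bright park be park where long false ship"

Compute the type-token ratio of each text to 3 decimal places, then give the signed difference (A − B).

-0.140

TTR(A) = 15/29 = 0.517
TTR(B) = 23/35 = 0.657
Difference = 0.517 − 0.657 = -0.140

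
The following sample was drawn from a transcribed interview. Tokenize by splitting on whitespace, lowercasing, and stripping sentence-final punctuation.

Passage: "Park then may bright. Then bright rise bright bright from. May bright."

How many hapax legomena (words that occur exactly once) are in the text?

3

Frequencies: bright:5, then:2, may:2, park:1, rise:1, from:1
Hapax (freq=1): from, park, rise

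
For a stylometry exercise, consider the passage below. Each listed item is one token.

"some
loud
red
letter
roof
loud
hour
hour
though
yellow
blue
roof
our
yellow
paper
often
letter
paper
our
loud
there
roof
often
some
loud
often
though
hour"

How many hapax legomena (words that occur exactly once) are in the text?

3

Frequencies: loud:4, roof:3, hour:3, often:3, some:2, letter:2, though:2, yellow:2, our:2, paper:2, red:1, blue:1, there:1
Hapax (freq=1): blue, red, there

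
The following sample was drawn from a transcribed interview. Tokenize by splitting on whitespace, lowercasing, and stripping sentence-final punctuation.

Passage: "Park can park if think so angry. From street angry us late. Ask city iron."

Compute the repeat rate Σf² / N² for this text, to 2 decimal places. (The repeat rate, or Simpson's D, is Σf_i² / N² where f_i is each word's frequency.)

0.08

Frequencies: park:2, angry:2, can:1, if:1, think:1, so:1, from:1, street:1, us:1, late:1, ask:1, city:1, iron:1
Σf² = 19; N² = 225
Repeat rate = 19 / 225 = 0.08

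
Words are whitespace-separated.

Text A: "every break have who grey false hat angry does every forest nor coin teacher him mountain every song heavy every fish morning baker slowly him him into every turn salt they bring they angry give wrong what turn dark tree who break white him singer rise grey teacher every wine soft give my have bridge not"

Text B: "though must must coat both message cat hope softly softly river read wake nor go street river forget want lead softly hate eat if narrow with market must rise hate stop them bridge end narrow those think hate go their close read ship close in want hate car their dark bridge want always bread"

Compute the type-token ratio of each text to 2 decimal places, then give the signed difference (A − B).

0.00

TTR(A) = 39/56 = 0.70
TTR(B) = 38/54 = 0.70
Difference = 0.70 − 0.70 = 0.00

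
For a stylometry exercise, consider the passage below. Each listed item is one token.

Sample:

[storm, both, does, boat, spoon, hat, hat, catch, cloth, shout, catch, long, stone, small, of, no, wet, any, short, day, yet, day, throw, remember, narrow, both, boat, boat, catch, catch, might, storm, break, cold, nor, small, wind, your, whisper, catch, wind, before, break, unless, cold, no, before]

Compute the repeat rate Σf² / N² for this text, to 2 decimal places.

Frequencies: catch:5, boat:3, storm:2, both:2, hat:2, small:2, no:2, day:2, break:2, cold:2, wind:2, before:2, does:1, spoon:1, cloth:1, shout:1, long:1, stone:1, of:1, wet:1, … (11 more, each freq 1)
Σf² = 93; N² = 2209
Repeat rate = 93 / 2209 = 0.04

0.04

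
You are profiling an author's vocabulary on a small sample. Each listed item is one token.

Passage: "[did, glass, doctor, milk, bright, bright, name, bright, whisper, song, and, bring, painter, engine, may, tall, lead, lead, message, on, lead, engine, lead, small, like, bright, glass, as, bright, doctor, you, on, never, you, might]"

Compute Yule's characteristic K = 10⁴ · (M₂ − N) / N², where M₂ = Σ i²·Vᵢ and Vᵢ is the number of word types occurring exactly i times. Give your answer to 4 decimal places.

Frequencies: bright:5, lead:4, glass:2, doctor:2, engine:2, on:2, you:2, did:1, milk:1, name:1, whisper:1, song:1, and:1, bring:1, painter:1, may:1, tall:1, message:1, small:1, like:1, … (3 more, each freq 1)
N = 35. Frequency spectrum: V_1=16, V_2=5, V_4=1, V_5=1
M₂ = 1²·16 + 2²·5 + 4²·1 + 5²·1 = 77
K = 10000 × (77 − 35) / 35² = 342.8571

342.8571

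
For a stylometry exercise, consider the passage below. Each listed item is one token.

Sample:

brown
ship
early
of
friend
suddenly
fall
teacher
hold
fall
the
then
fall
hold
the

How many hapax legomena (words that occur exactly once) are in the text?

Frequencies: fall:3, hold:2, the:2, brown:1, ship:1, early:1, of:1, friend:1, suddenly:1, teacher:1, then:1
Hapax (freq=1): brown, early, friend, of, ship, suddenly, teacher, then

8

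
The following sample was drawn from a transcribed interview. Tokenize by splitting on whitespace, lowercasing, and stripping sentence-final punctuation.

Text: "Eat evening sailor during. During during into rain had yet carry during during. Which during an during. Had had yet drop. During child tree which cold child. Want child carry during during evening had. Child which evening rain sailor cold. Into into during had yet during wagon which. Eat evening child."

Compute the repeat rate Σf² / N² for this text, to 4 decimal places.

0.1034

Frequencies: during:12, had:5, child:5, evening:4, which:4, into:3, yet:3, eat:2, sailor:2, rain:2, carry:2, cold:2, an:1, drop:1, tree:1, want:1, wagon:1
Σf² = 269; N² = 2601
Repeat rate = 269 / 2601 = 0.1034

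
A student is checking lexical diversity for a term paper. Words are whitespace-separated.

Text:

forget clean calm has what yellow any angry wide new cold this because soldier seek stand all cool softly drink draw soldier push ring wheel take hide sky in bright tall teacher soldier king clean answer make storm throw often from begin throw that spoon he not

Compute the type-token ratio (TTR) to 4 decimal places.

0.9149

N = 47 tokens, V = 43 types.
TTR = V / N = 43 / 47 = 0.9149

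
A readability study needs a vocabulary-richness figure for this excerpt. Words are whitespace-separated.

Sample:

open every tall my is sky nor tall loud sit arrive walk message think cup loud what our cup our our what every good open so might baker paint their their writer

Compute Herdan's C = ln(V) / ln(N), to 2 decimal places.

N = 32, V = 23.
ln(V) = 3.135494, ln(N) = 3.465736
C = 3.135494 / 3.465736 = 0.90

0.90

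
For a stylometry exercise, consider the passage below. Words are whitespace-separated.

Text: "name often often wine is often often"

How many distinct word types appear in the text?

Distinct types: {is, name, often, wine}
V = 4

4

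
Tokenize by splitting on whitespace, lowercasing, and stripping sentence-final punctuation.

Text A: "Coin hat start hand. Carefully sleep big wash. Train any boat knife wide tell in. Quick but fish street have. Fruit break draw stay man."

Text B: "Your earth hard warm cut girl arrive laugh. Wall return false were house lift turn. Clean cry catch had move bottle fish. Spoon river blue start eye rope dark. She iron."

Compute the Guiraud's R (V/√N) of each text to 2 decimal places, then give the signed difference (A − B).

-0.57

A: V=25, N=25, R=5.00
B: V=31, N=31, R=5.57
Difference = 5.00 − 5.57 = -0.57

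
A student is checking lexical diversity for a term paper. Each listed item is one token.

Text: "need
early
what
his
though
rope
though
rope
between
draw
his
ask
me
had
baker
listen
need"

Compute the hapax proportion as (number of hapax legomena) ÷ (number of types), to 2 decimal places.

0.69

Frequencies: need:2, his:2, though:2, rope:2, early:1, what:1, between:1, draw:1, ask:1, me:1, had:1, baker:1, listen:1
Hapax count = 9; type count = 13.
Ratio = 9 / 13 = 0.69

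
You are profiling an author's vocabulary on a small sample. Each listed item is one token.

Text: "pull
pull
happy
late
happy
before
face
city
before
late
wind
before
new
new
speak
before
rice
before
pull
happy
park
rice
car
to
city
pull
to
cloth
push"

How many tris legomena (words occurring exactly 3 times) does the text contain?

Frequencies: before:5, pull:4, happy:3, late:2, city:2, new:2, rice:2, to:2, face:1, wind:1, speak:1, park:1, car:1, cloth:1, push:1
Words with frequency 3: happy

1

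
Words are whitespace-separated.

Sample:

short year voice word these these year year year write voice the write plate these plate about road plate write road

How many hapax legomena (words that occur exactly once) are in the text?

4

Frequencies: year:4, these:3, write:3, plate:3, voice:2, road:2, short:1, word:1, the:1, about:1
Hapax (freq=1): about, short, the, word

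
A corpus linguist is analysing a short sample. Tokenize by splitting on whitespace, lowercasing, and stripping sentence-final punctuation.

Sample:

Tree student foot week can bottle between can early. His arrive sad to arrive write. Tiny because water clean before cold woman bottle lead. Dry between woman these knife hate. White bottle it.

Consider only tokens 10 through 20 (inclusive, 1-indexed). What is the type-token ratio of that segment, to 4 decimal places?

Segment tokens 10–20: his, arrive, sad, to, arrive, write, tiny, because, water, clean, before
Segment N = 11, segment V = 10.
TTR = 10 / 11 = 0.9091

0.9091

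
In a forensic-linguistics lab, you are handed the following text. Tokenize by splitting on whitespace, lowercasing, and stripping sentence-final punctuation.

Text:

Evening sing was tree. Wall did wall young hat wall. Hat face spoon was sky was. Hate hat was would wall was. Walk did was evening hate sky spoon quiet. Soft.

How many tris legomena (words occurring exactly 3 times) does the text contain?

1

Frequencies: was:6, wall:4, hat:3, evening:2, did:2, spoon:2, sky:2, hate:2, sing:1, tree:1, young:1, face:1, would:1, walk:1, quiet:1, soft:1
Words with frequency 3: hat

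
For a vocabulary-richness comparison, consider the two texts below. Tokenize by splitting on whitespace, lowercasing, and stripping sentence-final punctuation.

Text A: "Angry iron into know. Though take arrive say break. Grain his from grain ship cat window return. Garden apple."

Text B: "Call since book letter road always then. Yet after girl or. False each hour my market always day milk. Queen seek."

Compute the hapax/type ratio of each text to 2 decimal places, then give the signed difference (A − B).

-0.01

A: hapax=17, V=18, ratio=0.94
B: hapax=19, V=20, ratio=0.95
Difference = 0.94 − 0.95 = -0.01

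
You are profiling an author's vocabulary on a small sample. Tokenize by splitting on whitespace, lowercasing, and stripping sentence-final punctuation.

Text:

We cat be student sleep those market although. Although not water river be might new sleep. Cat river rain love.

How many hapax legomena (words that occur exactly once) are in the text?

10

Frequencies: cat:2, be:2, sleep:2, although:2, river:2, we:1, student:1, those:1, market:1, not:1, water:1, might:1, new:1, rain:1, love:1
Hapax (freq=1): love, market, might, new, not, rain, student, those, water, we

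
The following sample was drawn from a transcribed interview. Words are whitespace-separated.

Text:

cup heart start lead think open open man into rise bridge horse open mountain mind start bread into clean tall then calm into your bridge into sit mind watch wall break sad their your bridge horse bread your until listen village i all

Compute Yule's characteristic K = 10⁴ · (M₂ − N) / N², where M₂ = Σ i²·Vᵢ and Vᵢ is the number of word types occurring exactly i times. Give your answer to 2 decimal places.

205.52

Frequencies: into:4, open:3, bridge:3, your:3, start:2, horse:2, mind:2, bread:2, cup:1, heart:1, lead:1, think:1, man:1, rise:1, mountain:1, clean:1, tall:1, then:1, calm:1, sit:1, … (10 more, each freq 1)
N = 43. Frequency spectrum: V_1=22, V_2=4, V_3=3, V_4=1
M₂ = 1²·22 + 2²·4 + 3²·3 + 4²·1 = 81
K = 10000 × (81 − 43) / 43² = 205.52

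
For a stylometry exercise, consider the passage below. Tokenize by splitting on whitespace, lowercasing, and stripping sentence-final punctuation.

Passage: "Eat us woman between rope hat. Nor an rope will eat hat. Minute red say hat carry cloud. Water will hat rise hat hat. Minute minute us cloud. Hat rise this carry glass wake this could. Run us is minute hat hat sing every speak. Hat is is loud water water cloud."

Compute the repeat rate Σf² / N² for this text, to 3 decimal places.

0.070

Frequencies: hat:10, minute:4, us:3, cloud:3, water:3, is:3, eat:2, rope:2, will:2, carry:2, rise:2, this:2, woman:1, between:1, nor:1, an:1, red:1, say:1, glass:1, wake:1, … (6 more, each freq 1)
Σf² = 190; N² = 2704
Repeat rate = 190 / 2704 = 0.070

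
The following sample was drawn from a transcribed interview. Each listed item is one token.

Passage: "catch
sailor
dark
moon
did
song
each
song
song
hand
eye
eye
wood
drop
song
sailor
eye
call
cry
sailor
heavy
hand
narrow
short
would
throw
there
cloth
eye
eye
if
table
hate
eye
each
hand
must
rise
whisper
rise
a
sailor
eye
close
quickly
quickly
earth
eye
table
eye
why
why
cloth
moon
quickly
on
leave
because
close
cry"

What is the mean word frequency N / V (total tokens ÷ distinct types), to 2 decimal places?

1.76

N = 60 tokens, V = 34 types.
Mean frequency = N / V = 60 / 34 = 1.76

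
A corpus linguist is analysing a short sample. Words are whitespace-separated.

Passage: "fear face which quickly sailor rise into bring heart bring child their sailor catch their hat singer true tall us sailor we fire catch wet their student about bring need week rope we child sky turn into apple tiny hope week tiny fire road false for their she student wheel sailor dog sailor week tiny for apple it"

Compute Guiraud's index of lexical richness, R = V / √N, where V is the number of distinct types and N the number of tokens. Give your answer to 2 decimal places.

4.86

N = 58, V = 37.
√N = 7.615773
R = 37 / 7.615773 = 4.86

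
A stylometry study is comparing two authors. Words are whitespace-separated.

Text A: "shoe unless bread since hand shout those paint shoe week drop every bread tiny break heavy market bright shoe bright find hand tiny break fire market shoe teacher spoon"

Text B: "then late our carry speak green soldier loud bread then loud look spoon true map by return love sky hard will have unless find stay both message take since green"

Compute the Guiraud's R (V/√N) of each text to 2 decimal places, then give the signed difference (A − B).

A: V=20, N=29, R=3.71
B: V=27, N=30, R=4.93
Difference = 3.71 − 4.93 = -1.22

-1.22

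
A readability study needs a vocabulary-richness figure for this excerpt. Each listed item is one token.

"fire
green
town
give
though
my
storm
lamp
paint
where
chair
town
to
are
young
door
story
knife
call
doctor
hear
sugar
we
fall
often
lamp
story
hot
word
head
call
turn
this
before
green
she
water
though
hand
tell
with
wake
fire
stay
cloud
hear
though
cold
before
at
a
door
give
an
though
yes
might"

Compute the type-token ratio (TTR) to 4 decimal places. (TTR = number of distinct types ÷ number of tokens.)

0.7719

N = 57 tokens, V = 44 types.
TTR = V / N = 44 / 57 = 0.7719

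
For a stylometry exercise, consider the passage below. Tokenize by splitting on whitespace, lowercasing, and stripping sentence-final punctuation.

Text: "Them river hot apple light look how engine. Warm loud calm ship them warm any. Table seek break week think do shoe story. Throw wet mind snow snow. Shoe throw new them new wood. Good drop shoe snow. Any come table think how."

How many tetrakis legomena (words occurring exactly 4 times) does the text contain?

Frequencies: them:3, shoe:3, snow:3, how:2, warm:2, any:2, table:2, think:2, throw:2, new:2, river:1, hot:1, apple:1, light:1, look:1, engine:1, loud:1, calm:1, ship:1, seek:1, … (10 more, each freq 1)
Words with frequency 4: (none)

0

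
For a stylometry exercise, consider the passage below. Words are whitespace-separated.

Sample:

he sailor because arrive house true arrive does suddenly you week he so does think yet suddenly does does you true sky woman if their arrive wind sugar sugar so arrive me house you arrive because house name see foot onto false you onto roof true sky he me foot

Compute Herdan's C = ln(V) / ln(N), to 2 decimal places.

N = 50, V = 26.
ln(V) = 3.258097, ln(N) = 3.912023
C = 3.258097 / 3.912023 = 0.83

0.83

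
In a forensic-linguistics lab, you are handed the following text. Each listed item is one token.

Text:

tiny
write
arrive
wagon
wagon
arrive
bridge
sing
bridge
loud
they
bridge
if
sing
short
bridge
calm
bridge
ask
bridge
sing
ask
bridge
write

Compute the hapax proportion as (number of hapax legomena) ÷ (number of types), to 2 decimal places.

0.50

Frequencies: bridge:7, sing:3, write:2, arrive:2, wagon:2, ask:2, tiny:1, loud:1, they:1, if:1, short:1, calm:1
Hapax count = 6; type count = 12.
Ratio = 6 / 12 = 0.50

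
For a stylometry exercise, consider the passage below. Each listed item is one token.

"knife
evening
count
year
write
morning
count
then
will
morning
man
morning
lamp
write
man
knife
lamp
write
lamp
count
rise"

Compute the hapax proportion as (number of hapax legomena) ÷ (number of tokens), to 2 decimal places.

0.24

Frequencies: count:3, write:3, morning:3, lamp:3, knife:2, man:2, evening:1, year:1, then:1, will:1, rise:1
Hapax count = 5; token count = 21.
Ratio = 5 / 21 = 0.24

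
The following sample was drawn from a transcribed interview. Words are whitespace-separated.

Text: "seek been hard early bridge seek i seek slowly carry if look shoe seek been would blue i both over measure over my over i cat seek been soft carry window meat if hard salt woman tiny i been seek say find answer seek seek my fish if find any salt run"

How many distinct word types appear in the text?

Distinct types: {answer, any, been, blue, both, bridge, carry, cat, early, find, fish, hard, i, if, look, measure, meat, my, over, run, salt, say, seek, shoe, slowly, soft, tiny, window, woman, would}
V = 30

30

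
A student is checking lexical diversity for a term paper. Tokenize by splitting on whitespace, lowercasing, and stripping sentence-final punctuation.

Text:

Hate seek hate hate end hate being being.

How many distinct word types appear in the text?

Distinct types: {being, end, hate, seek}
V = 4

4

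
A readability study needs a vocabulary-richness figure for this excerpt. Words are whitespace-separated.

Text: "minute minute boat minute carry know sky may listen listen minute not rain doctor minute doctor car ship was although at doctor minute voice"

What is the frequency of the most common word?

Frequencies: minute:6, doctor:3, listen:2, boat:1, carry:1, know:1, sky:1, may:1, not:1, rain:1, car:1, ship:1, was:1, although:1, at:1, voice:1
Most common: 'minute' with frequency 6.

6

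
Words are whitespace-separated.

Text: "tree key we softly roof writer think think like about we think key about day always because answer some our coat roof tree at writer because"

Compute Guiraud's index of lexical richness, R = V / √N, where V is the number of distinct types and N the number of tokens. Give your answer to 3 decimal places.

3.334

N = 26, V = 17.
√N = 5.099020
R = 17 / 5.099020 = 3.334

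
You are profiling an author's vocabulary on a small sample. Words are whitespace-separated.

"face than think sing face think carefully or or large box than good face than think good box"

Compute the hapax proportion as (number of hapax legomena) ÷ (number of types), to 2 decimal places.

0.33

Frequencies: face:3, than:3, think:3, or:2, box:2, good:2, sing:1, carefully:1, large:1
Hapax count = 3; type count = 9.
Ratio = 3 / 9 = 0.33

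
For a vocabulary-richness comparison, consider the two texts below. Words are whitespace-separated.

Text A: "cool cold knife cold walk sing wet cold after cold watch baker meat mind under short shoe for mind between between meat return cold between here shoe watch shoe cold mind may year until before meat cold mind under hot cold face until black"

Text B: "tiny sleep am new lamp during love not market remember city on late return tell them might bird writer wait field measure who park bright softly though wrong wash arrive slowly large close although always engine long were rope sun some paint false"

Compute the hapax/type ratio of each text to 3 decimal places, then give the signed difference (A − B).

A: hapax=17, V=25, ratio=0.680
B: hapax=43, V=43, ratio=1.000
Difference = 0.680 − 1.000 = -0.320

-0.320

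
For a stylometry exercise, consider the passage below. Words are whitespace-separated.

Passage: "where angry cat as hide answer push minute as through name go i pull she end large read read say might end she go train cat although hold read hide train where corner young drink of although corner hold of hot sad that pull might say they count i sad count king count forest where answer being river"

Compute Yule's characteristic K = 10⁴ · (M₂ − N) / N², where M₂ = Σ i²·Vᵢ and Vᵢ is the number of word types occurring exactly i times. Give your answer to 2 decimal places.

154.58

Frequencies: where:3, read:3, count:3, cat:2, as:2, hide:2, answer:2, go:2, i:2, pull:2, she:2, end:2, say:2, might:2, train:2, although:2, hold:2, corner:2, of:2, sad:2, … (15 more, each freq 1)
N = 58. Frequency spectrum: V_1=15, V_2=17, V_3=3
M₂ = 1²·15 + 2²·17 + 3²·3 = 110
K = 10000 × (110 − 58) / 58² = 154.58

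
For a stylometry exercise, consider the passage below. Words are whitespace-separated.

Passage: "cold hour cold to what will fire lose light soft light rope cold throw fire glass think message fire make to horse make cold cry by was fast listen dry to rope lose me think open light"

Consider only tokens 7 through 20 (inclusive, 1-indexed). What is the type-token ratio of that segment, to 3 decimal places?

0.786

Segment tokens 7–20: fire, lose, light, soft, light, rope, cold, throw, fire, glass, think, message, fire, make
Segment N = 14, segment V = 11.
TTR = 11 / 14 = 0.786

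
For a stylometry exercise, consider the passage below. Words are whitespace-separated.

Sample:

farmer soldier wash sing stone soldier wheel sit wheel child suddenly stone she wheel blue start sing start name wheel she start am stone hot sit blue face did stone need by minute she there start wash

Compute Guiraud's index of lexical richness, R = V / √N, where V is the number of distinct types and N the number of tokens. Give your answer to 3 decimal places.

N = 37, V = 21.
√N = 6.082763
R = 21 / 6.082763 = 3.452

3.452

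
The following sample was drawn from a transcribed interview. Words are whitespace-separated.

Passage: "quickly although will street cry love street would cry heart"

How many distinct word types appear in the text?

Distinct types: {although, cry, heart, love, quickly, street, will, would}
V = 8

8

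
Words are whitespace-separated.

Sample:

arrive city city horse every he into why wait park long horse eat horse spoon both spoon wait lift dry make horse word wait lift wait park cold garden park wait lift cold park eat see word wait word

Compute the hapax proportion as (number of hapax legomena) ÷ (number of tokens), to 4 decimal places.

0.2821

Frequencies: wait:6, horse:4, park:4, lift:3, word:3, city:2, eat:2, spoon:2, cold:2, arrive:1, every:1, he:1, into:1, why:1, long:1, both:1, dry:1, make:1, garden:1, see:1
Hapax count = 11; token count = 39.
Ratio = 11 / 39 = 0.2821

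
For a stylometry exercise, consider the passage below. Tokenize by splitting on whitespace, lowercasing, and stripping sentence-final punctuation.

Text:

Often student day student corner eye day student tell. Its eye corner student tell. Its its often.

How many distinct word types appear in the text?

Distinct types: {corner, day, eye, its, often, student, tell}
V = 7

7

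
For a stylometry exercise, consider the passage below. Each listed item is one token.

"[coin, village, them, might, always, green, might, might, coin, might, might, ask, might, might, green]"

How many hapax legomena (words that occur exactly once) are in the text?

Frequencies: might:7, coin:2, green:2, village:1, them:1, always:1, ask:1
Hapax (freq=1): always, ask, them, village

4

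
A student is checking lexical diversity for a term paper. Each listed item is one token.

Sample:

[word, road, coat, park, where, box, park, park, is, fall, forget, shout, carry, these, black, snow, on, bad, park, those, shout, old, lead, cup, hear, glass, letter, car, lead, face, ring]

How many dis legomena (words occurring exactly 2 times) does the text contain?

2

Frequencies: park:4, shout:2, lead:2, word:1, road:1, coat:1, where:1, box:1, is:1, fall:1, forget:1, carry:1, these:1, black:1, snow:1, on:1, bad:1, those:1, old:1, cup:1, … (6 more, each freq 1)
Words with frequency 2: lead, shout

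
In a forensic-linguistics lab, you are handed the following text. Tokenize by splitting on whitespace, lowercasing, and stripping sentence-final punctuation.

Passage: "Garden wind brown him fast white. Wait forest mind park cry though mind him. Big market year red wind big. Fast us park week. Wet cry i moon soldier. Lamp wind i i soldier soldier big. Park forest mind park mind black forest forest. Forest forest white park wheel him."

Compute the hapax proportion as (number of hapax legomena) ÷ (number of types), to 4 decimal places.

0.5600

Frequencies: forest:6, park:5, mind:4, wind:3, him:3, big:3, i:3, soldier:3, fast:2, white:2, cry:2, garden:1, brown:1, wait:1, though:1, market:1, year:1, red:1, us:1, week:1, … (5 more, each freq 1)
Hapax count = 14; type count = 25.
Ratio = 14 / 25 = 0.5600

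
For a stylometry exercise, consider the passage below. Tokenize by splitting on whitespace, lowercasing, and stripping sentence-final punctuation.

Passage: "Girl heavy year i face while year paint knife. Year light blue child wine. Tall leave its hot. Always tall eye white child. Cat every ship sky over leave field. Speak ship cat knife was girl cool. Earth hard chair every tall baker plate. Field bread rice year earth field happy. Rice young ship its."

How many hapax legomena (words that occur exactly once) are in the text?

24

Frequencies: year:4, tall:3, ship:3, field:3, girl:2, knife:2, child:2, leave:2, its:2, cat:2, every:2, earth:2, rice:2, heavy:1, i:1, face:1, while:1, paint:1, light:1, blue:1, … (17 more, each freq 1)
Hapax (freq=1): always, baker, blue, bread, chair, cool, eye, face, happy, hard, heavy, hot, i, light, over, paint, plate, sky, speak, was, while, white, wine, young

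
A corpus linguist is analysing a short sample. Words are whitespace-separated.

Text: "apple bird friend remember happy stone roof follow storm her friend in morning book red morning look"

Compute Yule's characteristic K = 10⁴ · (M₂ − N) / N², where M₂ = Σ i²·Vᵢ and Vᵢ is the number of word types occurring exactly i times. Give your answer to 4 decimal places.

Frequencies: friend:2, morning:2, apple:1, bird:1, remember:1, happy:1, stone:1, roof:1, follow:1, storm:1, her:1, in:1, book:1, red:1, look:1
N = 17. Frequency spectrum: V_1=13, V_2=2
M₂ = 1²·13 + 2²·2 = 21
K = 10000 × (21 − 17) / 17² = 138.4083

138.4083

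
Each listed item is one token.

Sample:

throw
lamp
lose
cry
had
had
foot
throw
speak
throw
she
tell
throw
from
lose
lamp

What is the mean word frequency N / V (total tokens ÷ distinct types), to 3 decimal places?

N = 16 tokens, V = 10 types.
Mean frequency = N / V = 16 / 10 = 1.600

1.600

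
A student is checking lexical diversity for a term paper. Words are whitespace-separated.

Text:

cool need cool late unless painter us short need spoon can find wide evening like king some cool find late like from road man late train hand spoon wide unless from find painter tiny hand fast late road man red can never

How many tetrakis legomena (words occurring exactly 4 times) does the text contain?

Frequencies: late:4, cool:3, find:3, need:2, unless:2, painter:2, spoon:2, can:2, wide:2, like:2, from:2, road:2, man:2, hand:2, us:1, short:1, evening:1, king:1, some:1, train:1, … (4 more, each freq 1)
Words with frequency 4: late

1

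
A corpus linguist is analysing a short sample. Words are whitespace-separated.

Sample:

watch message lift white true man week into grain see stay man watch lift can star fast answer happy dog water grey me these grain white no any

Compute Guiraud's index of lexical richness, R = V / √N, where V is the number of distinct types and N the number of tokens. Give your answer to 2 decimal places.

4.35

N = 28, V = 23.
√N = 5.291503
R = 23 / 5.291503 = 4.35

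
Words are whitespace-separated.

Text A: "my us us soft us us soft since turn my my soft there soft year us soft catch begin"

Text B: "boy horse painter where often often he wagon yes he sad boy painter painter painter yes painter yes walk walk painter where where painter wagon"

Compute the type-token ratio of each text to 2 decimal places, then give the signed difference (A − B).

0.07

TTR(A) = 9/19 = 0.47
TTR(B) = 10/25 = 0.40
Difference = 0.47 − 0.40 = 0.07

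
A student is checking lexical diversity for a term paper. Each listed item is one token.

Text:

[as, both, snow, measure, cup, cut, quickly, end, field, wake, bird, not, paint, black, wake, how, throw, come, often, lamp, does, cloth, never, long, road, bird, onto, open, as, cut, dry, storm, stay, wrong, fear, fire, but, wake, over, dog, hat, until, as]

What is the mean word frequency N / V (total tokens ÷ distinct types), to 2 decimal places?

N = 43 tokens, V = 37 types.
Mean frequency = N / V = 43 / 37 = 1.16

1.16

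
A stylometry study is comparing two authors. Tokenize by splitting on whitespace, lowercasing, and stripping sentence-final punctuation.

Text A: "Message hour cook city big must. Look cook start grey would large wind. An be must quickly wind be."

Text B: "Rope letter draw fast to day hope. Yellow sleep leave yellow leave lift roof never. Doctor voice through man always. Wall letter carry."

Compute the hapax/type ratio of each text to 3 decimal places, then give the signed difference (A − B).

-0.117

A: hapax=11, V=15, ratio=0.733
B: hapax=17, V=20, ratio=0.850
Difference = 0.733 − 0.850 = -0.117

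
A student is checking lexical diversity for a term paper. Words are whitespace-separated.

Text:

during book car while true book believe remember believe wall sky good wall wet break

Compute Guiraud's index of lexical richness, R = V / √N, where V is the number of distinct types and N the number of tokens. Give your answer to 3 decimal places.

N = 15, V = 12.
√N = 3.872983
R = 12 / 3.872983 = 3.098

3.098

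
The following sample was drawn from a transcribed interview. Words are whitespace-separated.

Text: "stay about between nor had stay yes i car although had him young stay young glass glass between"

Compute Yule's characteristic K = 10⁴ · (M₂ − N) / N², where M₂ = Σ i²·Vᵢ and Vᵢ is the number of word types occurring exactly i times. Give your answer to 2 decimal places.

432.10

Frequencies: stay:3, between:2, had:2, young:2, glass:2, about:1, nor:1, yes:1, i:1, car:1, although:1, him:1
N = 18. Frequency spectrum: V_1=7, V_2=4, V_3=1
M₂ = 1²·7 + 2²·4 + 3²·1 = 32
K = 10000 × (32 − 18) / 18² = 432.10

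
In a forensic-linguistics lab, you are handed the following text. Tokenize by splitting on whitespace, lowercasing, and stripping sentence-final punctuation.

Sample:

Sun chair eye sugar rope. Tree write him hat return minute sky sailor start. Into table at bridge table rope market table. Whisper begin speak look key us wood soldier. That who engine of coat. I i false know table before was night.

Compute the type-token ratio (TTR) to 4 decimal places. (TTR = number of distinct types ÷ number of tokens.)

0.8837

N = 43 tokens, V = 38 types.
TTR = V / N = 38 / 43 = 0.8837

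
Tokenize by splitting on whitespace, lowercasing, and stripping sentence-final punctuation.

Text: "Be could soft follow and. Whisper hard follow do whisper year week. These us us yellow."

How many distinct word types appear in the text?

13

Distinct types: {and, be, could, do, follow, hard, soft, these, us, week, whisper, year, yellow}
V = 13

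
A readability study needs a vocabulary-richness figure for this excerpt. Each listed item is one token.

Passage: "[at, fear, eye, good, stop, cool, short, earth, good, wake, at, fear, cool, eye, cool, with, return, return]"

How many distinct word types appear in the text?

11

Distinct types: {at, cool, earth, eye, fear, good, return, short, stop, wake, with}
V = 11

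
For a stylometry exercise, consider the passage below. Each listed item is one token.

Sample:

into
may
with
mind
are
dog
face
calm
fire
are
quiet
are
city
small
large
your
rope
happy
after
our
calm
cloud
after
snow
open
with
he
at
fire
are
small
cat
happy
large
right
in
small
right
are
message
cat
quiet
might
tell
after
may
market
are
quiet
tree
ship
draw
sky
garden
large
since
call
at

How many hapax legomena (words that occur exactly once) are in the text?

Frequencies: are:6, quiet:3, small:3, large:3, after:3, may:2, with:2, calm:2, fire:2, happy:2, at:2, cat:2, right:2, into:1, mind:1, dog:1, face:1, city:1, your:1, rope:1, … (17 more, each freq 1)
Hapax (freq=1): call, city, cloud, dog, draw, face, garden, he, in, into, market, message, might, mind, open, our, rope, ship, since, sky, snow, tell, tree, your

24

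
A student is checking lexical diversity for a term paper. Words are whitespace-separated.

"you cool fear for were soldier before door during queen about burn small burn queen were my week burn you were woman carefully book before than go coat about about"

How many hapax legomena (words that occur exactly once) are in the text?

15

Frequencies: were:3, about:3, burn:3, you:2, before:2, queen:2, cool:1, fear:1, for:1, soldier:1, door:1, during:1, small:1, my:1, week:1, woman:1, carefully:1, book:1, than:1, go:1, … (1 more, each freq 1)
Hapax (freq=1): book, carefully, coat, cool, door, during, fear, for, go, my, small, soldier, than, week, woman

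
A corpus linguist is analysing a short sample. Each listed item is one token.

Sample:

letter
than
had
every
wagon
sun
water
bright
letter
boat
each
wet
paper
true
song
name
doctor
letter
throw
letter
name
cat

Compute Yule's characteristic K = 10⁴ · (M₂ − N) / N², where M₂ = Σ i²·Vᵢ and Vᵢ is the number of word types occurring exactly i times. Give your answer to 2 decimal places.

289.26

Frequencies: letter:4, name:2, than:1, had:1, every:1, wagon:1, sun:1, water:1, bright:1, boat:1, each:1, wet:1, paper:1, true:1, song:1, doctor:1, throw:1, cat:1
N = 22. Frequency spectrum: V_1=16, V_2=1, V_4=1
M₂ = 1²·16 + 2²·1 + 4²·1 = 36
K = 10000 × (36 − 22) / 22² = 289.26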